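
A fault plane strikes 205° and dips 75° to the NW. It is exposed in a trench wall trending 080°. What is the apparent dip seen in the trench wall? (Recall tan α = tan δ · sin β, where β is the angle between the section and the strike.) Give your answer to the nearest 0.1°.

71.9°

The strike is 205° and the section trends 080°; the acute angle between them is β = 55°.
tan(apparent dip) = tan 75° · sin 55° = 3.0571
apparent dip = arctan 3.0571 = 71.89°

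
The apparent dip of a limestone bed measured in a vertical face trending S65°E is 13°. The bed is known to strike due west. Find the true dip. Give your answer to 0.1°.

The section is 25° from the strike.
tan δ = tan α / sin β = tan 13° / sin 25° = 0.2309 / 0.4226 = 0.5463
true dip = arctan 0.5463 = 28.65°

28.6°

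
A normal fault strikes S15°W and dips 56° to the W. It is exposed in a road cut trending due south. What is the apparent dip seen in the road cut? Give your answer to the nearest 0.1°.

The strike is S15°W and the section trends due south; the acute angle between them is β = 15°.
tan(apparent dip) = tan 56° · sin 15° = 0.3837
α = arctan(0.3837) = 20.99°

21.0°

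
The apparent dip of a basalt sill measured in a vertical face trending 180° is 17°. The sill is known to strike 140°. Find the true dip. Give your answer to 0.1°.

The section is 40° from the strike.
tan(true dip) = tan 17° / sin 40° = 0.4756
true dip = arctan 0.4756 = 25.44°

25.4°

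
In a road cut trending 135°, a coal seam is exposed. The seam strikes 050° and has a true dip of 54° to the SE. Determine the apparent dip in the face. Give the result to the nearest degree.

The strike is 050° and the section trends 135°; the acute angle between them is β = 85°.
tan(apparent dip) = tan 54° · sin 85° = 1.3711
apparent dip = arctan 1.3711 = 53.90°

54°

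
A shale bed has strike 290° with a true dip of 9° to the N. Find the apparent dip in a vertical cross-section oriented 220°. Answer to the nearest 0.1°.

Angle between strike (290°) and section (220°): β = 70°.
tan(apparent dip) = tan 9° · sin 70° = 0.1488
α = arctan(0.1488) = 8.47°

8.5°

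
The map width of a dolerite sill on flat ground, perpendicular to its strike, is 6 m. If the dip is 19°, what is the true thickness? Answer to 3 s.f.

True thickness t = w · sin(dip) = 6 × sin 19°
t = 6 × 0.3256 = 1.953 m

1.95 m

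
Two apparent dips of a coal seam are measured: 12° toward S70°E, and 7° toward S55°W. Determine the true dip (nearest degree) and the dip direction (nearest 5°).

true dip 20°, dip direction 165°

Each apparent-dip line lies in the plane. As unit vectors (x east, y north, z up), v₁ plunges 12°→S70°E and v₂ plunges 7°→S55°W.
n = v₁ × v₂ = (0.078, -0.281, 0.795) (taken with n_z > 0).
tan δ = √(n_x²+n_y²)/n_z = 0.292/0.795, so δ = 20.1°.
The horizontal component of n points toward azimuth atan2(n_x, n_y) = 165°, the dip direction.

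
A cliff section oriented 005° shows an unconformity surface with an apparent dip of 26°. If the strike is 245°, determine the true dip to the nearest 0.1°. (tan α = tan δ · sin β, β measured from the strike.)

β = acute angle between strike 245° and section 005° = 60°.
tan δ = tan α / sin β = tan 26° / sin 60° = 0.4877 / 0.8660 = 0.5632
true dip = arctan 0.5632 = 29.39°

29.4°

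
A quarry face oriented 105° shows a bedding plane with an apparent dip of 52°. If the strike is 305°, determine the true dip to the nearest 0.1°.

75.0°

β = acute angle between strike 305° and section 105° = 20°.
tan(true dip) = tan 52° / sin 20° = 3.7423
true dip = arctan 3.7423 = 75.04°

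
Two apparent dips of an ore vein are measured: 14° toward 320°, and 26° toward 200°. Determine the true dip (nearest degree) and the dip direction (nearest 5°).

true dip 37°, dip direction 250°

The two traces are lines in the plane: v₁ = (sin 320°·cos 14°, cos 320°·cos 14°, −sin 14°), v₂ = (sin 200°·cos 26°, cos 200°·cos 26°, −sin 26°).
Cross product v₁ × v₂ gives the pole to the plane: n ∝ (-0.530, -0.199, 0.755).
True dip = arccos(n_z / |n|) = arccos(0.8001) = 36.9°.
The horizontal component of n points toward azimuth atan2(n_x, n_y) = 249°, the dip direction.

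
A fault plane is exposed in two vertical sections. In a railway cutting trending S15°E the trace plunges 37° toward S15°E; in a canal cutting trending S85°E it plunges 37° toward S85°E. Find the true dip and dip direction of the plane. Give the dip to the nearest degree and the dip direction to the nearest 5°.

true dip 43°, dip direction 130°

Represent each trace as a vector plunging at its apparent dip toward its trend (east-north-up frame): v₁ = (0.207, -0.771, -0.602), v₂ = (0.796, -0.070, -0.602).
Cross product v₁ × v₂ gives the pole to the plane: n ∝ (0.422, -0.354, 0.599).
True dip = arccos(n_z / |n|) = arccos(0.7360) = 42.6°.
The horizontal component of n points toward azimuth atan2(n_x, n_y) = 130°, the dip direction.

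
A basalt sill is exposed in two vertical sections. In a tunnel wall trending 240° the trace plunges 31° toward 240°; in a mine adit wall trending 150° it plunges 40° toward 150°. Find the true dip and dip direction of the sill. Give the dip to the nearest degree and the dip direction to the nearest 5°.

true dip 46°, dip direction 185°

Represent each trace as a vector plunging at its apparent dip toward its trend (east-north-up frame): v₁ = (-0.742, -0.429, -0.515), v₂ = (0.383, -0.663, -0.643).
n = v₁ × v₂ = (-0.066, -0.674, 0.657) (taken with n_z > 0).
Dip δ = arctan(|n_h|/n_z) = arctan(0.678/0.657) = 45.9°.
Dip direction = azimuth of (n_x, n_y) = atan2(-0.066, -0.674) = 186°.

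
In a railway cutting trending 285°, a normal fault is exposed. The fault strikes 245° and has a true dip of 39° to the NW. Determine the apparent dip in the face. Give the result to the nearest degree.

Angle between strike (245°) and section (285°): β = 40°.
tan α = tan 39° × sin 40° = 0.8098 × 0.6428 = 0.5205
α = arctan(0.5205) = 27.50°

27°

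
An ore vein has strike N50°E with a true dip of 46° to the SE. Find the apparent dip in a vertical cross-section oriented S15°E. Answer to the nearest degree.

Angle between strike (N50°E) and section (S15°E): β = 65°.
tan α = tan 46° × sin 65° = 1.0355 × 0.9063 = 0.9385
α = arctan(0.9385) = 43.18°

43°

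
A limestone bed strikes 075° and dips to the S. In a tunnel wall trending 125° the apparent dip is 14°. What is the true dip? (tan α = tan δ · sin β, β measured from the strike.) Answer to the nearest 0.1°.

18.0°

β = acute angle between strike 075° and section 125° = 50°.
tan(true dip) = tan 14° / sin 50° = 0.3255
true dip = arctan 0.3255 = 18.03°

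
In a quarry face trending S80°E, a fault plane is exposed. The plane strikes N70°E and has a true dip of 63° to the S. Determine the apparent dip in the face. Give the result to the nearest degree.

44°

The strike is N70°E and the section trends S80°E; the acute angle between them is β = 30°.
tan α = tan 63° × sin 30° = 1.9626 × 0.5000 = 0.9813
α = arctan(0.9813) = 44.46°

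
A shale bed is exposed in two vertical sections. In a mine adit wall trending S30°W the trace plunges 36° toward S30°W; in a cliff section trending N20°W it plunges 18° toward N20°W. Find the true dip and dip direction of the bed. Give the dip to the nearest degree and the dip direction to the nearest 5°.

true dip 52°, dip direction 265°

Each apparent-dip line lies in the plane. As unit vectors (x east, y north, z up), v₁ plunges 36°→S30°W and v₂ plunges 18°→N20°W.
Cross product v₁ × v₂ gives the pole to the plane: n ∝ (-0.742, -0.066, 0.589).
True dip = arccos(n_z / |n|) = arccos(0.6206) = 51.6°.
Dip direction = atan2(-0.742, -0.066) = 265° (azimuth of n's horizontal projection).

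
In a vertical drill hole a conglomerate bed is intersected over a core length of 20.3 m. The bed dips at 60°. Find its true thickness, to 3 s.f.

True thickness t = h · cos(dip) = 20.3 × cos 60°
t = 20.3 × 0.5000 = 10.150 m

10.2 m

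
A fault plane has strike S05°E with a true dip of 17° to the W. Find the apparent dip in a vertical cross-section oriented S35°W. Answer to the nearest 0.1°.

The section lies 40° from the strike.
tan(apparent dip) = tan 17° · sin 40° = 0.1965
α = arctan(0.1965) = 11.12°

11.1°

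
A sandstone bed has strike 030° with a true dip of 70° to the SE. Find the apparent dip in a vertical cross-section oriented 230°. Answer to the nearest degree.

The section lies 20° from the strike.
tan(apparent dip) = tan 70° · sin 20° = 0.9397
apparent dip = arctan 0.9397 = 43.22°

43°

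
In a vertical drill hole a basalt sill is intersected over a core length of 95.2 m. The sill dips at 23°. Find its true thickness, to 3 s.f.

87.6 m

True thickness t = h · cos(dip) = 95.2 × cos 23°
t = 95.2 × 0.9205 = 87.632 m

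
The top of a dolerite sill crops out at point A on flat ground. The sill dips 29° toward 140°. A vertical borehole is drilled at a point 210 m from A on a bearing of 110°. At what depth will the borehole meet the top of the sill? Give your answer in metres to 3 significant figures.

The hole lies 30° from the dip direction, so the down-dip offset is 210 × cos 30° = 181.87 m.
Depth = down-dip offset × tan(dip) = 181.87 × tan 29° = 181.87 × 0.5543
Depth = 100.81 m

101 m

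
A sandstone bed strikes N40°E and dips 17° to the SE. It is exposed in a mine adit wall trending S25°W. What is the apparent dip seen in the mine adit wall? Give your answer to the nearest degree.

5°

Angle between strike (N40°E) and section (S25°W): β = 15°.
tan α = tan 17° × sin 15° = 0.3057 × 0.2588 = 0.0791
α = arctan(0.0791) = 4.52°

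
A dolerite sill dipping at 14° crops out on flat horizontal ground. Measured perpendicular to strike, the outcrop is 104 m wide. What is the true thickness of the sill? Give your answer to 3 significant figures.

25.2 m

True thickness t = w · sin(dip) = 104 × sin 14°
t = 104 × 0.2419 = 25.160 m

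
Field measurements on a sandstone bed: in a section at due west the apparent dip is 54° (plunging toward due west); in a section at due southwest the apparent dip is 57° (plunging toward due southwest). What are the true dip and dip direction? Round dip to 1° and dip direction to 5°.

The two traces are lines in the plane: v₁ = (sin 270°·cos 54°, cos 270°·cos 54°, −sin 54°), v₂ = (sin 225°·cos 57°, cos 225°·cos 57°, −sin 57°).
Cross product v₁ × v₂ gives the pole to the plane: n ∝ (-0.312, -0.181, 0.226).
Dip δ = arctan(|n_h|/n_z) = arctan(0.361/0.226) = 57.9°.
Dip direction = azimuth of (n_x, n_y) = atan2(-0.312, -0.181) = 240°.

true dip 58°, dip direction 240°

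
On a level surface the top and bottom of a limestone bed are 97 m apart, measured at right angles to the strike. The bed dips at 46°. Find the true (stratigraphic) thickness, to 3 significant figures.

69.8 m

True thickness t = w · sin(dip) = 97 × sin 46°
t = 97 × 0.7193 = 69.776 m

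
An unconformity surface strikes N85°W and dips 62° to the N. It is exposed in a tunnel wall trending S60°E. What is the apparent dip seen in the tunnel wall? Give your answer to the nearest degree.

38°

Angle between strike (N85°W) and section (S60°E): β = 25°.
tan(apparent dip) = tan 62° · sin 25° = 0.7948
α = arctan(0.7948) = 38.48°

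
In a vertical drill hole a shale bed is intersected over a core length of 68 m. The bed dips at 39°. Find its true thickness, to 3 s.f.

True thickness t = h · cos(dip) = 68 × cos 39°
t = 68 × 0.7771 = 52.846 m

52.8 m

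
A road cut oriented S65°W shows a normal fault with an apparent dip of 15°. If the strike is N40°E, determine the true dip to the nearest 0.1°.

32.4°

The section is 25° from the strike.
tan(true dip) = tan 15° / sin 25° = 0.6340
δ = arctan(0.6340) = 32.38°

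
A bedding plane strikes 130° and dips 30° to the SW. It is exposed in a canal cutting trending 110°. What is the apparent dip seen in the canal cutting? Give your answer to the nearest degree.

The strike is 130° and the section trends 110°; the acute angle between them is β = 20°.
tan(apparent dip) = tan 30° · sin 20° = 0.1975
α = arctan(0.1975) = 11.17°

11°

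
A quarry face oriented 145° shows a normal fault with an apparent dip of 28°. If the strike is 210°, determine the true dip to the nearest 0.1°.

30.4°

β = acute angle between strike 210° and section 145° = 65°.
tan δ = tan α / sin β = tan 28° / sin 65° = 0.5317 / 0.9063 = 0.5867
true dip = arctan 0.5867 = 30.40°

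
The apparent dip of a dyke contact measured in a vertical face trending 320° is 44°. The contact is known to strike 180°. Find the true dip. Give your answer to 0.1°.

56.4°

β = acute angle between strike 180° and section 320° = 40°.
tan δ = tan α / sin β = tan 44° / sin 40° = 0.9657 / 0.6428 = 1.5023
δ = arctan(1.5023) = 56.35°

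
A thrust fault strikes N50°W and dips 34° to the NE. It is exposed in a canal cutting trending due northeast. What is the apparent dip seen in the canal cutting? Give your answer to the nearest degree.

The section lies 85° from the strike.
tan α = tan 34° × sin 85° = 0.6745 × 0.9962 = 0.6719
α = arctan(0.6719) = 33.90°

34°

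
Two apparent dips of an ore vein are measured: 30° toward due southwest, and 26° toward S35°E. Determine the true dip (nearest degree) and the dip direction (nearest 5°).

The two traces are lines in the plane: v₁ = (sin 225°·cos 30°, cos 225°·cos 30°, −sin 30°), v₂ = (sin 145°·cos 26°, cos 145°·cos 26°, −sin 26°).
n = v₁ × v₂ = (-0.100, -0.526, 0.767) (taken with n_z > 0).
Dip δ = arctan(|n_h|/n_z) = arctan(0.536/0.767) = 34.9°.
The horizontal component of n points toward azimuth atan2(n_x, n_y) = 191°, the dip direction.

true dip 35°, dip direction 190°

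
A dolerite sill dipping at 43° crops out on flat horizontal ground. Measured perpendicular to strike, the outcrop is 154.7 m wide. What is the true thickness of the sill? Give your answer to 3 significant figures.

True thickness t = w · sin(dip) = 154.7 × sin 43°
t = 154.7 × 0.6820 = 105.505 m

106 m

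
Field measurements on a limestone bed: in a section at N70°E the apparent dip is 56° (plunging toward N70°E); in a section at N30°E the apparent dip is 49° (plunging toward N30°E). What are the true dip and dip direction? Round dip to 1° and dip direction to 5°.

Represent each trace as a vector plunging at its apparent dip toward its trend (east-north-up frame): v₁ = (0.525, 0.191, -0.829), v₂ = (0.328, 0.568, -0.755).
The plane normal is n = v₁ × v₂ ∝ (0.327, 0.125, 0.236).
True dip = arccos(n_z / |n|) = arccos(0.5591) = 56.0°.
Dip direction = azimuth of (n_x, n_y) = atan2(0.327, 0.125) = 69°.

true dip 56°, dip direction 070°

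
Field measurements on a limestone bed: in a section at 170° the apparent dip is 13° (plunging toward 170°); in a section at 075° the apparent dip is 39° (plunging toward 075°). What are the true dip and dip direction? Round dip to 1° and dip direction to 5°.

Represent each trace as a vector plunging at its apparent dip toward its trend (east-north-up frame): v₁ = (0.169, -0.960, -0.225), v₂ = (0.751, 0.201, -0.629).
n = v₁ × v₂ = (0.649, -0.062, 0.754) (taken with n_z > 0).
True dip = arccos(n_z / |n|) = arccos(0.7565) = 40.8°.
The horizontal component of n points toward azimuth atan2(n_x, n_y) = 95°, the dip direction.

true dip 41°, dip direction 095°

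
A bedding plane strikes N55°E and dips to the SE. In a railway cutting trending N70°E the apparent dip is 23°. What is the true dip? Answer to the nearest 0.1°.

β = acute angle between strike N55°E and section N70°E = 15°.
tan(true dip) = tan 23° / sin 15° = 1.6400
δ = arctan(1.6400) = 58.63°

58.6°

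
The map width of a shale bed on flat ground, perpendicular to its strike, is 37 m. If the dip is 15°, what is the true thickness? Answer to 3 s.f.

True thickness t = w · sin(dip) = 37 × sin 15°
t = 37 × 0.2588 = 9.576 m

9.58 m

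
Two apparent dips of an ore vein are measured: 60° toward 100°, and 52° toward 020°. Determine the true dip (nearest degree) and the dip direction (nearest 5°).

Each apparent-dip line lies in the plane. As unit vectors (x east, y north, z up), v₁ plunges 60°→100° and v₂ plunges 52°→020°.
The plane normal is n = v₁ × v₂ ∝ (0.569, 0.206, 0.303).
tan δ = √(n_x²+n_y²)/n_z = 0.605/0.303, so δ = 63.4°.
The horizontal component of n points toward azimuth atan2(n_x, n_y) = 70°, the dip direction.

true dip 63°, dip direction 070°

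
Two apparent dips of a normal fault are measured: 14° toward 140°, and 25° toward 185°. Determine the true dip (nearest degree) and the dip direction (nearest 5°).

true dip 26°, dip direction 200°

Represent each trace as a vector plunging at its apparent dip toward its trend (east-north-up frame): v₁ = (0.624, -0.743, -0.242), v₂ = (-0.079, -0.903, -0.423).
n = v₁ × v₂ = (-0.096, -0.283, 0.622) (taken with n_z > 0).
Dip δ = arctan(|n_h|/n_z) = arctan(0.298/0.622) = 25.6°.
Dip direction = atan2(-0.096, -0.283) = 199° (azimuth of n's horizontal projection).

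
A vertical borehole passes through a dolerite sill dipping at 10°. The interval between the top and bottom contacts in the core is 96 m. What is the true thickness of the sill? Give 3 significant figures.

94.5 m

True thickness t = h · cos(dip) = 96 × cos 10°
t = 96 × 0.9848 = 94.542 m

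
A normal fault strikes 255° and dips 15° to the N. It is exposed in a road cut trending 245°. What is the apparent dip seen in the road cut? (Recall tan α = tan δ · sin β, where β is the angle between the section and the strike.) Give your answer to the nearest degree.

3°

The strike is 255° and the section trends 245°; the acute angle between them is β = 10°.
tan(apparent dip) = tan 15° · sin 10° = 0.0465
α = arctan(0.0465) = 2.66°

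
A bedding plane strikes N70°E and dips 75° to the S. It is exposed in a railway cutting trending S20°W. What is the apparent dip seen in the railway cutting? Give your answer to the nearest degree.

71°

The section lies 50° from the strike.
tan(apparent dip) = tan 75° · sin 50° = 2.8589
α = arctan(2.8589) = 70.72°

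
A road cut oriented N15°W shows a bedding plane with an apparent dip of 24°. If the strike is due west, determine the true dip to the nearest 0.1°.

β = acute angle between strike due west and section N15°W = 75°.
tan(true dip) = tan 24° / sin 75° = 0.4609
δ = arctan(0.4609) = 24.75°

24.7°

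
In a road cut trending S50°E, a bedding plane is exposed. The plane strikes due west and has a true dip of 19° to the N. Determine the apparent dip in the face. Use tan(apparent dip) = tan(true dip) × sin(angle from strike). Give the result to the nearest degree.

The section lies 40° from the strike.
tan(apparent dip) = tan 19° · sin 40° = 0.2213
α = arctan(0.2213) = 12.48°

12°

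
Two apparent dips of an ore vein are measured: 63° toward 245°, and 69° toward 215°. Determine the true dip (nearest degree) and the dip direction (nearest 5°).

true dip 69°, dip direction 200°

Represent each trace as a vector plunging at its apparent dip toward its trend (east-north-up frame): v₁ = (-0.411, -0.192, -0.891), v₂ = (-0.206, -0.294, -0.934).
The plane normal is n = v₁ × v₂ ∝ (-0.082, -0.201, 0.081).
Dip δ = arctan(|n_h|/n_z) = arctan(0.217/0.081) = 69.5°.
Dip direction = azimuth of (n_x, n_y) = atan2(-0.082, -0.201) = 202°.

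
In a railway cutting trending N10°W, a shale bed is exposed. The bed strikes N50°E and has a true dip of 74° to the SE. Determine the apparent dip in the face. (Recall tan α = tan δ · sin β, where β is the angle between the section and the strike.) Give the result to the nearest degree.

72°

The section lies 60° from the strike.
tan α = tan 74° × sin 60° = 3.4874 × 0.8660 = 3.0202
apparent dip = arctan 3.0202 = 71.68°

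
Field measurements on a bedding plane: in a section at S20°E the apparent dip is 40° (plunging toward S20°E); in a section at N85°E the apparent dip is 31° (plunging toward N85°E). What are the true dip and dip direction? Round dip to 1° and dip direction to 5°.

Each apparent-dip line lies in the plane. As unit vectors (x east, y north, z up), v₁ plunges 40°→S20°E and v₂ plunges 31°→N85°E.
n = v₁ × v₂ = (0.419, -0.414, 0.634) (taken with n_z > 0).
tan δ = √(n_x²+n_y²)/n_z = 0.589/0.634, so δ = 42.9°.
The horizontal component of n points toward azimuth atan2(n_x, n_y) = 135°, the dip direction.

true dip 43°, dip direction 135°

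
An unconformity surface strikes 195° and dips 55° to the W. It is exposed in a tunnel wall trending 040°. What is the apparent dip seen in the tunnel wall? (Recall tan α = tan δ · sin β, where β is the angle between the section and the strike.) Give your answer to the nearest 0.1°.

31.1°

The strike is 195° and the section trends 040°; the acute angle between them is β = 25°.
tan(apparent dip) = tan 55° · sin 25° = 0.6036
apparent dip = arctan 0.6036 = 31.11°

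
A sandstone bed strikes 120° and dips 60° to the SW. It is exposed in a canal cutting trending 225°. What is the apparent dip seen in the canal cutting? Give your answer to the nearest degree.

The section lies 75° from the strike.
tan(apparent dip) = tan 60° · sin 75° = 1.6730
α = arctan(1.6730) = 59.13°

59°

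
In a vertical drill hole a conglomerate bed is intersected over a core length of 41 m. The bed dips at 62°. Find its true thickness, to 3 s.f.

True thickness t = h · cos(dip) = 41 × cos 62°
t = 41 × 0.4695 = 19.248 m

19.2 m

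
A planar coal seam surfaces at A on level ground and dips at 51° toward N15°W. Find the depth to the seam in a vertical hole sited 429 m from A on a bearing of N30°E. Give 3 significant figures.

The hole lies 45° from the dip direction, so the down-dip offset is 429 × cos 45° = 303.35 m.
Depth = down-dip offset × tan(dip) = 303.35 × tan 51° = 303.35 × 1.2349
Depth = 374.60 m

375 m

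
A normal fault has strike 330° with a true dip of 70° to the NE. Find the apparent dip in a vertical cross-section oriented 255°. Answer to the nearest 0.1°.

The section lies 75° from the strike.
tan α = tan 70° × sin 75° = 2.7475 × 0.9659 = 2.6539
apparent dip = arctan 2.6539 = 69.35°

69.4°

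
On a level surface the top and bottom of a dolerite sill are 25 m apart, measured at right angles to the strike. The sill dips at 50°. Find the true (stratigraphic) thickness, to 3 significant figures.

True thickness t = w · sin(dip) = 25 × sin 50°
t = 25 × 0.7660 = 19.151 m

19.2 m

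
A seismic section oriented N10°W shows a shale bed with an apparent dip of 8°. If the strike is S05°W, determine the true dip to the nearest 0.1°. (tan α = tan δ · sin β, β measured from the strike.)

The section is 15° from the strike.
tan(true dip) = tan 8° / sin 15° = 0.5430
true dip = arctan 0.5430 = 28.50°

28.5°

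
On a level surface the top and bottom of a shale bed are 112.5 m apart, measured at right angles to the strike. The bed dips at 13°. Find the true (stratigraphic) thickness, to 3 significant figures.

25.3 m

True thickness t = w · sin(dip) = 112.5 × sin 13°
t = 112.5 × 0.2250 = 25.307 m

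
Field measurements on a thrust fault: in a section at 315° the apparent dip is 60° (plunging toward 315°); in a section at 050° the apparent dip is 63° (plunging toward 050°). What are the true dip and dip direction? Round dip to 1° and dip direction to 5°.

Represent each trace as a vector plunging at its apparent dip toward its trend (east-north-up frame): v₁ = (-0.354, 0.354, -0.866), v₂ = (0.348, 0.292, -0.891).
n = v₁ × v₂ = (0.062, 0.616, 0.226) (taken with n_z > 0).
Dip δ = arctan(|n_h|/n_z) = arctan(0.619/0.226) = 69.9°.
The horizontal component of n points toward azimuth atan2(n_x, n_y) = 6°, the dip direction.

true dip 70°, dip direction 005°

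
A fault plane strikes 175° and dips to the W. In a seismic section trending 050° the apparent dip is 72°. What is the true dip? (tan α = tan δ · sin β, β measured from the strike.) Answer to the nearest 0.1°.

75.1°

The section is 55° from the strike.
tan(true dip) = tan 72° / sin 55° = 3.7572
δ = arctan(3.7572) = 75.10°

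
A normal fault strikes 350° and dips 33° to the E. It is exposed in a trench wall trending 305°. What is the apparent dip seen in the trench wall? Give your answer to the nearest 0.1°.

24.7°

Angle between strike (350°) and section (305°): β = 45°.
tan α = tan 33° × sin 45° = 0.6494 × 0.7071 = 0.4592
apparent dip = arctan 0.4592 = 24.66°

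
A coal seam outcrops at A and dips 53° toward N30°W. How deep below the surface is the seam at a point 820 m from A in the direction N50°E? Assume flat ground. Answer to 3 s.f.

The hole lies 80° from the dip direction, so the down-dip offset is 820 × cos 80° = 142.39 m.
Depth = down-dip offset × tan(dip) = 142.39 × tan 53° = 142.39 × 1.3270
Depth = 188.96 m

189 m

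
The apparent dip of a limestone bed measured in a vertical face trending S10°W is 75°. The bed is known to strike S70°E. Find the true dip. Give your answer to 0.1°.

β = acute angle between strike S70°E and section S10°W = 80°.
tan(true dip) = tan 75° / sin 80° = 3.7896
δ = arctan(3.7896) = 75.22°

75.2°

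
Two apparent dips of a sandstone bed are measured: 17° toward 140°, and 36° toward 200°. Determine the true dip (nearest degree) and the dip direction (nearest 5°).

Represent each trace as a vector plunging at its apparent dip toward its trend (east-north-up frame): v₁ = (0.615, -0.733, -0.292), v₂ = (-0.277, -0.760, -0.588).
n = v₁ × v₂ = (-0.208, -0.442, 0.670) (taken with n_z > 0).
True dip = arccos(n_z / |n|) = arccos(0.8079) = 36.1°.
The horizontal component of n points toward azimuth atan2(n_x, n_y) = 205°, the dip direction.

true dip 36°, dip direction 205°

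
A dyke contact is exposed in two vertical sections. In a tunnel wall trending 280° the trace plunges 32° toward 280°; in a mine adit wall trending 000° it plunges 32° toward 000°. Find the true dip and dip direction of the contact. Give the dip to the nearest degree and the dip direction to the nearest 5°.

Each apparent-dip line lies in the plane. As unit vectors (x east, y north, z up), v₁ plunges 32°→280° and v₂ plunges 32°→000°.
n = v₁ × v₂ = (-0.371, 0.443, 0.708) (taken with n_z > 0).
tan δ = √(n_x²+n_y²)/n_z = 0.578/0.708, so δ = 39.2°.
Dip direction = azimuth of (n_x, n_y) = atan2(-0.371, 0.443) = 320°.

true dip 39°, dip direction 320°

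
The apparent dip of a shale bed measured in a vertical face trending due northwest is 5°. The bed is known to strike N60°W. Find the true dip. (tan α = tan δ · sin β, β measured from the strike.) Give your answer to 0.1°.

18.7°

β = acute angle between strike N60°W and section due northwest = 15°.
tan(true dip) = tan 5° / sin 15° = 0.3380
true dip = arctan 0.3380 = 18.68°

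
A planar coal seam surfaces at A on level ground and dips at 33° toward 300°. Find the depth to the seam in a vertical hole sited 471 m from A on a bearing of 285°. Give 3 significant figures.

The hole lies 15° from the dip direction, so the down-dip offset is 471 × cos 15° = 454.95 m.
Depth = down-dip offset × tan(dip) = 454.95 × tan 33° = 454.95 × 0.6494
Depth = 295.45 m

295 m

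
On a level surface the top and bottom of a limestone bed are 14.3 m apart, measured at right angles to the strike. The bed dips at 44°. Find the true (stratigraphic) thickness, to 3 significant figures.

9.93 m

True thickness t = w · sin(dip) = 14.3 × sin 44°
t = 14.3 × 0.6947 = 9.934 m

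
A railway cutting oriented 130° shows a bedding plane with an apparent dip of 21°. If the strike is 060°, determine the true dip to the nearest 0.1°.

22.2°

The section is 70° from the strike.
tan δ = tan α / sin β = tan 21° / sin 70° = 0.3839 / 0.9397 = 0.4085
true dip = arctan 0.4085 = 22.22°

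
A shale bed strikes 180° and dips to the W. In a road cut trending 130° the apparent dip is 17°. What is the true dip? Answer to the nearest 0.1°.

β = acute angle between strike 180° and section 130° = 50°.
tan δ = tan α / sin β = tan 17° / sin 50° = 0.3057 / 0.7660 = 0.3991
true dip = arctan 0.3991 = 21.76°

21.8°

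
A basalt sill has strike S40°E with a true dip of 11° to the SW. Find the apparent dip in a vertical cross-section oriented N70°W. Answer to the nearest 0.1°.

Angle between strike (S40°E) and section (N70°W): β = 30°.
tan α = tan 11° × sin 30° = 0.1944 × 0.5000 = 0.0972
α = arctan(0.0972) = 5.55°

5.6°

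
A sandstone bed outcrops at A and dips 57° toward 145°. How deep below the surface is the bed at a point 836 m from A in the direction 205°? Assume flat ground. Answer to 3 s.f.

644 m

The hole lies 60° from the dip direction, so the down-dip offset is 836 × cos 60° = 418.00 m.
Depth = down-dip offset × tan(dip) = 418.00 × tan 57° = 418.00 × 1.5399
Depth = 643.66 m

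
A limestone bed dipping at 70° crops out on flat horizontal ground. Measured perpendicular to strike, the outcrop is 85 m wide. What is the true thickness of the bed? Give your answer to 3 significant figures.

79.9 m

True thickness t = w · sin(dip) = 85 × sin 70°
t = 85 × 0.9397 = 79.874 m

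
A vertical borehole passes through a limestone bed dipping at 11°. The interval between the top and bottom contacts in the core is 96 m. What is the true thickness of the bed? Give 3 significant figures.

True thickness t = h · cos(dip) = 96 × cos 11°
t = 96 × 0.9816 = 94.236 m

94.2 m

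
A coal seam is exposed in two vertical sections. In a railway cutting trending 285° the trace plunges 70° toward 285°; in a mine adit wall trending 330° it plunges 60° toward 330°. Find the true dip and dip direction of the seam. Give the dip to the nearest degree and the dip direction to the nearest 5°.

The two traces are lines in the plane: v₁ = (sin 285°·cos 70°, cos 285°·cos 70°, −sin 70°), v₂ = (sin 330°·cos 60°, cos 330°·cos 60°, −sin 60°).
The plane normal is n = v₁ × v₂ ∝ (-0.330, 0.051, 0.121).
Dip δ = arctan(|n_h|/n_z) = arctan(0.334/0.121) = 70.1°.
The horizontal component of n points toward azimuth atan2(n_x, n_y) = 279°, the dip direction.

true dip 70°, dip direction 280°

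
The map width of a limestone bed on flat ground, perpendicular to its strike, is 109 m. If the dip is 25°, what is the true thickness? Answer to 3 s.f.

True thickness t = w · sin(dip) = 109 × sin 25°
t = 109 × 0.4226 = 46.065 m

46.1 m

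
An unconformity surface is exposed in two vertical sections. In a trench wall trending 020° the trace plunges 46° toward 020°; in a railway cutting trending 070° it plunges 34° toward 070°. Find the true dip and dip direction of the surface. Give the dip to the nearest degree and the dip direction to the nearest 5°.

Represent each trace as a vector plunging at its apparent dip toward its trend (east-north-up frame): v₁ = (0.238, 0.653, -0.719), v₂ = (0.779, 0.284, -0.559).
The plane normal is n = v₁ × v₂ ∝ (0.161, 0.428, 0.441).
Dip δ = arctan(|n_h|/n_z) = arctan(0.457/0.441) = 46.0°.
Dip direction = azimuth of (n_x, n_y) = atan2(0.161, 0.428) = 21°.

true dip 46°, dip direction 020°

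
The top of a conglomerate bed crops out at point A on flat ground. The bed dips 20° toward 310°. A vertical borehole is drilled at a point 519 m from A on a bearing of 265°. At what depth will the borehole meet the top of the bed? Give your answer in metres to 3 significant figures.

The hole lies 45° from the dip direction, so the down-dip offset is 519 × cos 45° = 366.99 m.
Depth = down-dip offset × tan(dip) = 366.99 × tan 20° = 366.99 × 0.3640
Depth = 133.57 m

134 m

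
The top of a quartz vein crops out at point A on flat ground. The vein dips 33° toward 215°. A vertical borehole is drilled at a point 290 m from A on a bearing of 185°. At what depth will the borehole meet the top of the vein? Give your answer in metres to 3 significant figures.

The hole lies 30° from the dip direction, so the down-dip offset is 290 × cos 30° = 251.15 m.
Depth = down-dip offset × tan(dip) = 251.15 × tan 33° = 251.15 × 0.6494
Depth = 163.10 m

163 m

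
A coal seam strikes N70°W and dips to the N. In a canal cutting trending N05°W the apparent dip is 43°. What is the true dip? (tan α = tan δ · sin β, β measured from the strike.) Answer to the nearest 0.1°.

The section is 65° from the strike.
tan(true dip) = tan 43° / sin 65° = 1.0289
true dip = arctan 1.0289 = 45.82°

45.8°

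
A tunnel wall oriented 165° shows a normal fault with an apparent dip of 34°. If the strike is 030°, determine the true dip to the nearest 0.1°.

43.6°

β = acute angle between strike 030° and section 165° = 45°.
tan(true dip) = tan 34° / sin 45° = 0.9539
true dip = arctan 0.9539 = 43.65°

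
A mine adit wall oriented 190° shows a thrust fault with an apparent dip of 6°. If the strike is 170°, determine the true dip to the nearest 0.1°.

17.1°

β = acute angle between strike 170° and section 190° = 20°.
tan δ = tan α / sin β = tan 6° / sin 20° = 0.1051 / 0.3420 = 0.3073
true dip = arctan 0.3073 = 17.08°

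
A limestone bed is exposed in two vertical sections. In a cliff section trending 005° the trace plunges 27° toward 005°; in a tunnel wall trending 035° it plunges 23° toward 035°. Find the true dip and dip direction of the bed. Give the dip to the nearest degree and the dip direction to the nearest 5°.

Each apparent-dip line lies in the plane. As unit vectors (x east, y north, z up), v₁ plunges 27°→005° and v₂ plunges 23°→035°.
Cross product v₁ × v₂ gives the pole to the plane: n ∝ (0.004, 0.209, 0.410).
True dip = arccos(n_z / |n|) = arccos(0.8906) = 27.1°.
Dip direction = atan2(0.004, 0.209) = 1° (azimuth of n's horizontal projection).

true dip 27°, dip direction 000°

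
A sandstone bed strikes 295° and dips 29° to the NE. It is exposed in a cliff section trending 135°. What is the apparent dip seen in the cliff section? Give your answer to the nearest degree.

11°

The section lies 20° from the strike.
tan α = tan 29° × sin 20° = 0.5543 × 0.3420 = 0.1896
apparent dip = arctan 0.1896 = 10.74°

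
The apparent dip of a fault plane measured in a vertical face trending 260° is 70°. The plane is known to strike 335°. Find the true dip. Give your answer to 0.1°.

The section is 75° from the strike.
tan δ = tan α / sin β = tan 70° / sin 75° = 2.7475 / 0.9659 = 2.8444
true dip = arctan 2.8444 = 70.63°

70.6°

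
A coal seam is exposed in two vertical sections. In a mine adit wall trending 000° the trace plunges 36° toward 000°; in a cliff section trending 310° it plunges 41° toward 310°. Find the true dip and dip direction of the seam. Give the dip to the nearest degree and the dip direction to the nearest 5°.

Each apparent-dip line lies in the plane. As unit vectors (x east, y north, z up), v₁ plunges 36°→000° and v₂ plunges 41°→310°.
Cross product v₁ × v₂ gives the pole to the plane: n ∝ (-0.246, 0.340, 0.468).
Dip δ = arctan(|n_h|/n_z) = arctan(0.419/0.468) = 41.9°.
Dip direction = atan2(-0.246, 0.340) = 324° (azimuth of n's horizontal projection).

true dip 42°, dip direction 325°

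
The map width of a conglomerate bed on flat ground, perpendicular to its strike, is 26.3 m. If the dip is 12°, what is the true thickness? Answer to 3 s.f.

True thickness t = w · sin(dip) = 26.3 × sin 12°
t = 26.3 × 0.2079 = 5.468 m

5.47 m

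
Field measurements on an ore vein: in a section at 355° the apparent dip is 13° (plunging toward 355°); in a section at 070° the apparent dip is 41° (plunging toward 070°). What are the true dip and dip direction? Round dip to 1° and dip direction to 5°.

true dip 41°, dip direction 070°

Each apparent-dip line lies in the plane. As unit vectors (x east, y north, z up), v₁ plunges 13°→355° and v₂ plunges 41°→070°.
The plane normal is n = v₁ × v₂ ∝ (0.579, 0.215, 0.710).
tan δ = √(n_x²+n_y²)/n_z = 0.617/0.710, so δ = 41.0°.
Dip direction = atan2(0.579, 0.215) = 70° (azimuth of n's horizontal projection).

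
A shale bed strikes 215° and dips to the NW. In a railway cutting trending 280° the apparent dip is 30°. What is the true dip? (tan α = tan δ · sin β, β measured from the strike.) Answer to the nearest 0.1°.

32.5°

β = acute angle between strike 215° and section 280° = 65°.
tan(true dip) = tan 30° / sin 65° = 0.6370
true dip = arctan 0.6370 = 32.50°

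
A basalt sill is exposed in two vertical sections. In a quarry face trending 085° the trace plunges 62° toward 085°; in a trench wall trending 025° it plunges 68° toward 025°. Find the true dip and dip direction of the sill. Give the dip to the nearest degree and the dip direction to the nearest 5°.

true dip 69°, dip direction 040°

Each apparent-dip line lies in the plane. As unit vectors (x east, y north, z up), v₁ plunges 62°→085° and v₂ plunges 68°→025°.
n = v₁ × v₂ = (0.262, 0.294, 0.152) (taken with n_z > 0).
tan δ = √(n_x²+n_y²)/n_z = 0.394/0.152, so δ = 68.8°.
The horizontal component of n points toward azimuth atan2(n_x, n_y) = 42°, the dip direction.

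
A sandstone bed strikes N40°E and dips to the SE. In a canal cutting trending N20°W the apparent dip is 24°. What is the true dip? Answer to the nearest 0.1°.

27.2°

β = acute angle between strike N40°E and section N20°W = 60°.
tan δ = tan α / sin β = tan 24° / sin 60° = 0.4452 / 0.8660 = 0.5141
true dip = arctan 0.5141 = 27.21°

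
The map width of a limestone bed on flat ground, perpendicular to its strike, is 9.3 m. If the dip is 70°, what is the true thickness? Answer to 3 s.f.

8.74 m

True thickness t = w · sin(dip) = 9.3 × sin 70°
t = 9.3 × 0.9397 = 8.739 m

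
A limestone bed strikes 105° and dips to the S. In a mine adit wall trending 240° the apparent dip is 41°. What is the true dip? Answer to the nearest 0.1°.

50.9°

β = acute angle between strike 105° and section 240° = 45°.
tan δ = tan α / sin β = tan 41° / sin 45° = 0.8693 / 0.7071 = 1.2294
δ = arctan(1.2294) = 50.87°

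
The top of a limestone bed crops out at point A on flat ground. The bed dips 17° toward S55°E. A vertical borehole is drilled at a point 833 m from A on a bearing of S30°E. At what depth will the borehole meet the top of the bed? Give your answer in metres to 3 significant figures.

231 m

The hole lies 25° from the dip direction, so the down-dip offset is 833 × cos 25° = 754.95 m.
Depth = down-dip offset × tan(dip) = 754.95 × tan 17° = 754.95 × 0.3057
Depth = 230.81 m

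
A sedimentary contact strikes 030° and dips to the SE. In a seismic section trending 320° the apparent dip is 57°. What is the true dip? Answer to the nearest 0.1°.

58.6°

β = acute angle between strike 030° and section 320° = 70°.
tan(true dip) = tan 57° / sin 70° = 1.6387
true dip = arctan 1.6387 = 58.61°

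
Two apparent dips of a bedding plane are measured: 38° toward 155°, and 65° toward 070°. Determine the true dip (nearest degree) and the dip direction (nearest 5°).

Each apparent-dip line lies in the plane. As unit vectors (x east, y north, z up), v₁ plunges 38°→155° and v₂ plunges 65°→070°.
The plane normal is n = v₁ × v₂ ∝ (0.736, 0.057, 0.332).
True dip = arccos(n_z / |n|) = arccos(0.4098) = 65.8°.
Dip direction = atan2(0.736, 0.057) = 86° (azimuth of n's horizontal projection).

true dip 66°, dip direction 085°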